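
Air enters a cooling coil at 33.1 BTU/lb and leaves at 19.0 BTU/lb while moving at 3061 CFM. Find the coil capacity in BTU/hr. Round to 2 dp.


Q = 4.5 * 3061 * (33.1 - 19.0) = 194220.45 BTU/hr

194220.45 BTU/hr


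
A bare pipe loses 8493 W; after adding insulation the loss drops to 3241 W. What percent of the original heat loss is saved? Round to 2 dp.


Savings = ((8493-3241)/8493)*100 = 61.84 %

61.84 %


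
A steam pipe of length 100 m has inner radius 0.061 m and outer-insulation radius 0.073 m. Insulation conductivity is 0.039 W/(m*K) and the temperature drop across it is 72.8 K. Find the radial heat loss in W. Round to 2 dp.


Q = 2*pi*0.039*100*72.8/ln(0.073/0.061) = 9933.55 W

9933.55 W


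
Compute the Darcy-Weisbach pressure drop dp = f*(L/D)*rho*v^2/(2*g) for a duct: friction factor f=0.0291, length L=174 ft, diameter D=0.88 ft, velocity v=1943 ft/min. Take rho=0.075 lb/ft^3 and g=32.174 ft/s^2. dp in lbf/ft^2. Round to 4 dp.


v_fps = 1943/60 = 32.3833 ft/s
dp = 0.0291*(174/0.88)*0.075*32.3833^2/(2*32.174) = 7.0328 lbf/ft^2

7.0328 lbf/ft^2


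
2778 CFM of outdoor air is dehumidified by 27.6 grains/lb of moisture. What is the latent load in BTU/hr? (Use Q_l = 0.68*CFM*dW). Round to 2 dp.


Q = 0.68 * 2778 * 27.6 = 52137.50 BTU/hr

52137.50 BTU/hr


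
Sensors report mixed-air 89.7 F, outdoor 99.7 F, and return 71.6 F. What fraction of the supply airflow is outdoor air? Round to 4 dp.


frac = (89.7 - 71.6) / (99.7 - 71.6) = 0.6441

0.6441


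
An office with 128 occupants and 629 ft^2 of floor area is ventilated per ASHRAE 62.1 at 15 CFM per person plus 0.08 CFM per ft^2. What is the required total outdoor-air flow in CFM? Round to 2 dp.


Total = 128*15 + 629*0.08 = 1970.32 CFM

1970.32 CFM


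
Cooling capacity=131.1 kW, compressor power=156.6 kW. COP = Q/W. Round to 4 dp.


COP = 131.1 / 156.6 = 0.8372

0.8372


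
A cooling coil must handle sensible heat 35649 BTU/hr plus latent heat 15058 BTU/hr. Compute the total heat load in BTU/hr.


Qt = 35649 + 15058 = 50707 BTU/hr

50707 BTU/hr


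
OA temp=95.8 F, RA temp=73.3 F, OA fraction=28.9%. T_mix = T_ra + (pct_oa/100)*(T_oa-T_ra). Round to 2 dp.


T_mix = 73.3 + (28.9/100)*(95.8-73.3) = 79.80 F

79.80 F


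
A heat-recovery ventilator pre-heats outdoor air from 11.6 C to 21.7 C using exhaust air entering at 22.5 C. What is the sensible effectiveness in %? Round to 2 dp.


eff = (21.7-11.6)/(22.5-11.6)*100 = 92.66 %

92.66 %


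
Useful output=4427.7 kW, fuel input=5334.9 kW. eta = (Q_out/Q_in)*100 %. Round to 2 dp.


eta = (4427.7/5334.9)*100 = 82.99 %

82.99 %


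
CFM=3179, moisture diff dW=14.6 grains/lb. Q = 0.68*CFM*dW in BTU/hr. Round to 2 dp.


Q = 0.68 * 3179 * 14.6 = 31561.11 BTU/hr

31561.11 BTU/hr


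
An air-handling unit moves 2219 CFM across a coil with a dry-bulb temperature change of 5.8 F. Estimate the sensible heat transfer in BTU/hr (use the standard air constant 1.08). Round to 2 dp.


Q = 1.08 * 2219 * 5.8 = 13899.82 BTU/hr

13899.82 BTU/hr


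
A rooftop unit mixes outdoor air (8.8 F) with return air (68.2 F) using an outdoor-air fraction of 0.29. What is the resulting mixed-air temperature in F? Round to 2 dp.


T_mix = 0.29*8.8 + 0.71*68.2 = 50.97 F

50.97 F


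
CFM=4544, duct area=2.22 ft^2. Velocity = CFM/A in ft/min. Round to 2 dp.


V = 4544 / 2.22 = 2046.85 ft/min

2046.85 ft/min


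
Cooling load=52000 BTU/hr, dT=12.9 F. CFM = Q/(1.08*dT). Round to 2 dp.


CFM = 52000 / (1.08 * 12.9) = 3732.41

3732.41 CFM


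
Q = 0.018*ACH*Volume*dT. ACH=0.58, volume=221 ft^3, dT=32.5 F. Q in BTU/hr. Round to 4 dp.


Q = 0.018 * 0.58 * 221 * 32.5 = 74.9853 BTU/hr

74.9853 BTU/hr


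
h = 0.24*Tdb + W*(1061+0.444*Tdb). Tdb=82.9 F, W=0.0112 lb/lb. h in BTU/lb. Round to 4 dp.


h = 0.24*82.9 + 0.0112*(1061+0.444*82.9) = 32.1914 BTU/lb

32.1914 BTU/lb


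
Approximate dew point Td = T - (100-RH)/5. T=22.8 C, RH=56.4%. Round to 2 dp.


Td = 22.8 - (100-56.4)/5 = 14.08 C

14.08 C


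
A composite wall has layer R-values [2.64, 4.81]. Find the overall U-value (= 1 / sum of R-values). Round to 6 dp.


R_total = 2.64 + 4.81 = 7.45
U = 1/7.45 = 0.134228

0.134228


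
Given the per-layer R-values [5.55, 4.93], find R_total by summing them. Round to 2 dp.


R_total = 5.55 + 4.93 = 10.48

10.48


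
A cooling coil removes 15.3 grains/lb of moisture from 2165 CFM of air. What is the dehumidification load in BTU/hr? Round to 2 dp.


Q = 0.68 * 2165 * 15.3 = 22524.66 BTU/hr

22524.66 BTU/hr


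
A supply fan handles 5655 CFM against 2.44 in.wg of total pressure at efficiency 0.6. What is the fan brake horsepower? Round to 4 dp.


BHP = 5655 * 2.44 / (6356 * 0.6) = 3.6182 hp

3.6182 hp


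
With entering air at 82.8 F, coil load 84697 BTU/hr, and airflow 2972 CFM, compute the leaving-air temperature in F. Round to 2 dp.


dT = 84697/(1.08*2972) = 26.3873
T_leave = 82.8 - 26.3873 = 56.41 F

56.41 F


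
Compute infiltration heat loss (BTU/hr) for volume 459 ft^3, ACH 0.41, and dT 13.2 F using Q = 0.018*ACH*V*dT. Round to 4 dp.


Q = 0.018 * 0.41 * 459 * 13.2 = 44.7139 BTU/hr

44.7139 BTU/hr


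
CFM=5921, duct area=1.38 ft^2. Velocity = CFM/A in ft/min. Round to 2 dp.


V = 5921 / 1.38 = 4290.58 ft/min

4290.58 ft/min


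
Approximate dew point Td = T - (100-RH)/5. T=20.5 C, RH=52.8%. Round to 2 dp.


Td = 20.5 - (100-52.8)/5 = 11.06 C

11.06 C


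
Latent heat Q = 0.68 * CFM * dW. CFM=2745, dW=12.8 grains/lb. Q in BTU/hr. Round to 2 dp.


Q = 0.68 * 2745 * 12.8 = 23892.48 BTU/hr

23892.48 BTU/hr


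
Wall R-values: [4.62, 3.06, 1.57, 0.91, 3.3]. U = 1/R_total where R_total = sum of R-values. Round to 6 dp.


R_total = 4.62 + 3.06 + 1.57 + 0.91 + 3.3 = 13.46
U = 1/13.46 = 0.074294

0.074294


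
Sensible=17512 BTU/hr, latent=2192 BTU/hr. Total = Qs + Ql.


Qt = 17512 + 2192 = 19704 BTU/hr

19704 BTU/hr


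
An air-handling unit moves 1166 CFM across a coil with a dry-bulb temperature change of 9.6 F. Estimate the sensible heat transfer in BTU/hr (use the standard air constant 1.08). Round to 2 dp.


Q = 1.08 * 1166 * 9.6 = 12089.09 BTU/hr

12089.09 BTU/hr


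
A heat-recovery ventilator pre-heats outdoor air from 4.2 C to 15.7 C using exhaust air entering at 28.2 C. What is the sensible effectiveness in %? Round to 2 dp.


eff = (15.7-4.2)/(28.2-4.2)*100 = 47.92 %

47.92 %


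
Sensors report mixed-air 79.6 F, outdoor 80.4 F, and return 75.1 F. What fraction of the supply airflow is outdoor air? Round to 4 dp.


frac = (79.6 - 75.1) / (80.4 - 75.1) = 0.8491

0.8491


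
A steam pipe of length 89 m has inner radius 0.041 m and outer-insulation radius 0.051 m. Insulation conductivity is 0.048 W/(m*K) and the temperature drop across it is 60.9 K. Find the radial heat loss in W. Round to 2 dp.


Q = 2*pi*0.048*89*60.9/ln(0.051/0.041) = 7489.75 W

7489.75 W


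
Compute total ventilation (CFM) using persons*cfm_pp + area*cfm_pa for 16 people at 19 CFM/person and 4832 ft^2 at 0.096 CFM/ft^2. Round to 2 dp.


Total = 16*19 + 4832*0.096 = 767.87 CFM

767.87 CFM


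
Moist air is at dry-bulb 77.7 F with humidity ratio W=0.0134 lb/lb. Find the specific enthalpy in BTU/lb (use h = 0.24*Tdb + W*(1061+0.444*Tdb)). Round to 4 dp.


h = 0.24*77.7 + 0.0134*(1061+0.444*77.7) = 33.3277 BTU/lb

33.3277 BTU/lb


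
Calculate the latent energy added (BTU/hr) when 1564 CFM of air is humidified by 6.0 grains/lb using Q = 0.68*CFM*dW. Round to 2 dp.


Q = 0.68 * 1564 * 6.0 = 6381.12 BTU/hr

6381.12 BTU/hr


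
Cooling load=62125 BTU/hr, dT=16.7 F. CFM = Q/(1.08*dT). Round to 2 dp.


CFM = 62125 / (1.08 * 16.7) = 3444.50

3444.50 CFM


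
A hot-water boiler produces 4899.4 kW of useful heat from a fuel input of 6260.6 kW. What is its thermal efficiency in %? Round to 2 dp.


eta = (4899.4/6260.6)*100 = 78.26 %

78.26 %


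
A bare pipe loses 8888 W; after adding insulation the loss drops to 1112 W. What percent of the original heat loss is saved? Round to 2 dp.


Savings = ((8888-1112)/8888)*100 = 87.49 %

87.49 %


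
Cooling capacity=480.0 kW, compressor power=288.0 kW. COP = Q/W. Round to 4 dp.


COP = 480.0 / 288.0 = 1.6667

1.6667


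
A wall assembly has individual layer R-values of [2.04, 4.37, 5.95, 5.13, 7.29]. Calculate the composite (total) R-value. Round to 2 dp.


R_total = 2.04 + 4.37 + 5.95 + 5.13 + 7.29 = 24.78

24.78


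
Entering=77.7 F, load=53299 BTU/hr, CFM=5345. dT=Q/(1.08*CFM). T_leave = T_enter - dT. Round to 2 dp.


dT = 53299/(1.08*5345) = 9.2331
T_leave = 77.7 - 9.2331 = 68.47 F

68.47 F


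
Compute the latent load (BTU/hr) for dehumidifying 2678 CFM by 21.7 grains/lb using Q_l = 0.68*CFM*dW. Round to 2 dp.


Q = 0.68 * 2678 * 21.7 = 39516.57 BTU/hr

39516.57 BTU/hr


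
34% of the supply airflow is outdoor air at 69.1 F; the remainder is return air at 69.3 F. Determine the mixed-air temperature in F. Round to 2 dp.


T_mix = 0.34*69.1 + 0.66*69.3 = 69.23 F

69.23 F


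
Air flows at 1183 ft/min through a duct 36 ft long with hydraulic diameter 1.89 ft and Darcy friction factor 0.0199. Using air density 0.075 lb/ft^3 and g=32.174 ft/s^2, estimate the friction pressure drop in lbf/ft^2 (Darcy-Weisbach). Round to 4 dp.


v_fps = 1183/60 = 19.7167 ft/s
dp = 0.0199*(36/1.89)*0.075*19.7167^2/(2*32.174) = 0.1717 lbf/ft^2

0.1717 lbf/ft^2


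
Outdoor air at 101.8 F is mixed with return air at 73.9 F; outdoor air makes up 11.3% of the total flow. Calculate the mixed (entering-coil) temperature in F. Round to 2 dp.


T_mix = 73.9 + (11.3/100)*(101.8-73.9) = 77.05 F

77.05 F


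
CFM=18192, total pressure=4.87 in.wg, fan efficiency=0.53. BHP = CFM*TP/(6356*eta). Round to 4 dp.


BHP = 18192 * 4.87 / (6356 * 0.53) = 26.2996 hp

26.2996 hp


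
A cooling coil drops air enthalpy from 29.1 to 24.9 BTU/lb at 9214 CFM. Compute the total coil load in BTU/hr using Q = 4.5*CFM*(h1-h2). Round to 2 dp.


Q = 4.5 * 9214 * (29.1 - 24.9) = 174144.60 BTU/hr

174144.60 BTU/hr


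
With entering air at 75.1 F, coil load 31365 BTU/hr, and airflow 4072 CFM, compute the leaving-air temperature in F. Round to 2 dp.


dT = 31365/(1.08*4072) = 7.1320
T_leave = 75.1 - 7.1320 = 67.97 F

67.97 F


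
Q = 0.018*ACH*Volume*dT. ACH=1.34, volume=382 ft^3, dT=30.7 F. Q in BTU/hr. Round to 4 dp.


Q = 0.018 * 1.34 * 382 * 30.7 = 282.8649 BTU/hr

282.8649 BTU/hr


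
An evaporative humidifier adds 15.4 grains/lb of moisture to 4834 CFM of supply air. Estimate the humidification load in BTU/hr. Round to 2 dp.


Q = 0.68 * 4834 * 15.4 = 50621.65 BTU/hr

50621.65 BTU/hr


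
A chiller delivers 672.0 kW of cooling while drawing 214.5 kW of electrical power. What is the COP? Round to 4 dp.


COP = 672.0 / 214.5 = 3.1329

3.1329


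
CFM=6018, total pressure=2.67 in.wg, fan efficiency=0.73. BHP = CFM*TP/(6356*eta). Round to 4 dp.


BHP = 6018 * 2.67 / (6356 * 0.73) = 3.4630 hp

3.4630 hp


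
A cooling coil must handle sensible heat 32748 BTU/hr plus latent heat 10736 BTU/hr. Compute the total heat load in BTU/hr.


Qt = 32748 + 10736 = 43484 BTU/hr

43484 BTU/hr


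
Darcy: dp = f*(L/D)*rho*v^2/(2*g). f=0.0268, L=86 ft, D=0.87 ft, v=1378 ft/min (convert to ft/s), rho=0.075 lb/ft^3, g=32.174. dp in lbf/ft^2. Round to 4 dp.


v_fps = 1378/60 = 22.9667 ft/s
dp = 0.0268*(86/0.87)*0.075*22.9667^2/(2*32.174) = 1.6287 lbf/ft^2

1.6287 lbf/ft^2


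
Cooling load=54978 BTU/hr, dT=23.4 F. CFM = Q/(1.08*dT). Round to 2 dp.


CFM = 54978 / (1.08 * 23.4) = 2175.45

2175.45 CFM


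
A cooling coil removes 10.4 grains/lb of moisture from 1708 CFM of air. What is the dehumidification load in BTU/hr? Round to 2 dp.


Q = 0.68 * 1708 * 10.4 = 12078.98 BTU/hr

12078.98 BTU/hr


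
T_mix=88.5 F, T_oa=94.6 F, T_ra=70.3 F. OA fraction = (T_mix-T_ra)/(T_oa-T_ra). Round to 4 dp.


frac = (88.5 - 70.3) / (94.6 - 70.3) = 0.7490

0.7490


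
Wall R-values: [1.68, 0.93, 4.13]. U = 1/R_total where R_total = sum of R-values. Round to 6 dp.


R_total = 1.68 + 0.93 + 4.13 = 6.74
U = 1/6.74 = 0.148368

0.148368


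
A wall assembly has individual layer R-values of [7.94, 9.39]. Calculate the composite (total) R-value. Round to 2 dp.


R_total = 7.94 + 9.39 = 17.33

17.33


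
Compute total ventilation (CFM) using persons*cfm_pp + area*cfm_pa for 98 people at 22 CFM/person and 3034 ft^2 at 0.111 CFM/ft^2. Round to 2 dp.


Total = 98*22 + 3034*0.111 = 2492.77 CFM

2492.77 CFM


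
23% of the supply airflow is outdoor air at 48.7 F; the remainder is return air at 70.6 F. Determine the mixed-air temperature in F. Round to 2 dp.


T_mix = 0.23*48.7 + 0.77*70.6 = 65.56 F

65.56 F


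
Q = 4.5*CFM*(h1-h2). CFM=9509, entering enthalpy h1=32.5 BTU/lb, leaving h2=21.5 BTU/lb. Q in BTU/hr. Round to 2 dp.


Q = 4.5 * 9509 * (32.5 - 21.5) = 470695.50 BTU/hr

470695.50 BTU/hr


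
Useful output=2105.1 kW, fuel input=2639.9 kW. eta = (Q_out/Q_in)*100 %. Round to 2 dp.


eta = (2105.1/2639.9)*100 = 79.74 %

79.74 %


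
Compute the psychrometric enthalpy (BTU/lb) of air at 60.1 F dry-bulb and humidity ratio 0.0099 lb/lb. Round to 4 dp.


h = 0.24*60.1 + 0.0099*(1061+0.444*60.1) = 25.1921 BTU/lb

25.1921 BTU/lb


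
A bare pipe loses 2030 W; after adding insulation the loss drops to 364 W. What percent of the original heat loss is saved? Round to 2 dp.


Savings = ((2030-364)/2030)*100 = 82.07 %

82.07 %


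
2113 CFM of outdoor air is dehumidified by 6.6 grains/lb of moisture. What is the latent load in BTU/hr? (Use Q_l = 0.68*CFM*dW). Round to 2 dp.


Q = 0.68 * 2113 * 6.6 = 9483.14 BTU/hr

9483.14 BTU/hr


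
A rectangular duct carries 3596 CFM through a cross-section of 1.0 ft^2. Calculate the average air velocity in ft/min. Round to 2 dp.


V = 3596 / 1.0 = 3596.00 ft/min

3596.00 ft/min


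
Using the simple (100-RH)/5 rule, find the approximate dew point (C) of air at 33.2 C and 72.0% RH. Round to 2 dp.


Td = 33.2 - (100-72.0)/5 = 27.60 C

27.60 C


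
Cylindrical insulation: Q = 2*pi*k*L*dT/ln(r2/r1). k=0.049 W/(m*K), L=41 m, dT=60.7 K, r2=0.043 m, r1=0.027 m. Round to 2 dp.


Q = 2*pi*0.049*41*60.7/ln(0.043/0.027) = 1646.48 W

1646.48 W


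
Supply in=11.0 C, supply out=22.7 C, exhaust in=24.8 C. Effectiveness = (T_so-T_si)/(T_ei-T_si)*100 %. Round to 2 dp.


eff = (22.7-11.0)/(24.8-11.0)*100 = 84.78 %

84.78 %


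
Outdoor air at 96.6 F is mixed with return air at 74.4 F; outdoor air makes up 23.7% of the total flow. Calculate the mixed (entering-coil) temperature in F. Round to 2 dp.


T_mix = 74.4 + (23.7/100)*(96.6-74.4) = 79.66 F

79.66 F


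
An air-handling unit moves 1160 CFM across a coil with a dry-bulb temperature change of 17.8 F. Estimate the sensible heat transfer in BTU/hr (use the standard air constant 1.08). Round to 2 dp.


Q = 1.08 * 1160 * 17.8 = 22299.84 BTU/hr

22299.84 BTU/hr


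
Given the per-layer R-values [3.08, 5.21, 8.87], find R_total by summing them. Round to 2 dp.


R_total = 3.08 + 5.21 + 8.87 = 17.16

17.16


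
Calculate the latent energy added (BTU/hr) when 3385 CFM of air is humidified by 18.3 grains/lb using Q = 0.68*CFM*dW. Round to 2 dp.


Q = 0.68 * 3385 * 18.3 = 42122.94 BTU/hr

42122.94 BTU/hr


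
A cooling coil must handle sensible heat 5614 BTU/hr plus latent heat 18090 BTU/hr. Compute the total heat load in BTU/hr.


Qt = 5614 + 18090 = 23704 BTU/hr

23704 BTU/hr


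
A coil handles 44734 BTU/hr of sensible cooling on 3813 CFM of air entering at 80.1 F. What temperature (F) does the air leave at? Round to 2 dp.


dT = 44734/(1.08*3813) = 10.8629
T_leave = 80.1 - 10.8629 = 69.24 F

69.24 F


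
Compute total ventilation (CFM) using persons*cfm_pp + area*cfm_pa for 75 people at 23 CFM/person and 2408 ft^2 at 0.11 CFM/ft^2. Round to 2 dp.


Total = 75*23 + 2408*0.11 = 1989.88 CFM

1989.88 CFM


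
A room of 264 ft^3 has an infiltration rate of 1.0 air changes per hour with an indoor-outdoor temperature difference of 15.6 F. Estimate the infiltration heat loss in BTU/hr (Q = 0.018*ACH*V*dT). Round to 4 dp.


Q = 0.018 * 1.0 * 264 * 15.6 = 74.1312 BTU/hr

74.1312 BTU/hr


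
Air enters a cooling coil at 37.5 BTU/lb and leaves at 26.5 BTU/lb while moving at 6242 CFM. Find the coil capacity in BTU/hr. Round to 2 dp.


Q = 4.5 * 6242 * (37.5 - 26.5) = 308979.00 BTU/hr

308979.00 BTU/hr


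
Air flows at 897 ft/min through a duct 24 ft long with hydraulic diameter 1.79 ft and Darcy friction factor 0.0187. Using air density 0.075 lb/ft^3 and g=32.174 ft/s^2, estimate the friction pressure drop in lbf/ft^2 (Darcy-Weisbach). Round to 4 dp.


v_fps = 897/60 = 14.95 ft/s
dp = 0.0187*(24/1.79)*0.075*14.95^2/(2*32.174) = 0.0653 lbf/ft^2

0.0653 lbf/ft^2


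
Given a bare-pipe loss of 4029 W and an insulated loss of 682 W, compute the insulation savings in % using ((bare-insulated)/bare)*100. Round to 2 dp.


Savings = ((4029-682)/4029)*100 = 83.07 %

83.07 %


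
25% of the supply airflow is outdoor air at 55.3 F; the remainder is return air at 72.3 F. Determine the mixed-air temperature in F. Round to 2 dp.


T_mix = 0.25*55.3 + 0.75*72.3 = 68.05 F

68.05 F


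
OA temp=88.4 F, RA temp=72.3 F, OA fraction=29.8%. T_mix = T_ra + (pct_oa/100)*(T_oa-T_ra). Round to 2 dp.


T_mix = 72.3 + (29.8/100)*(88.4-72.3) = 77.10 F

77.10 F


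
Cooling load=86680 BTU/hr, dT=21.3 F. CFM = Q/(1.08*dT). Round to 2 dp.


CFM = 86680 / (1.08 * 21.3) = 3768.04

3768.04 CFM


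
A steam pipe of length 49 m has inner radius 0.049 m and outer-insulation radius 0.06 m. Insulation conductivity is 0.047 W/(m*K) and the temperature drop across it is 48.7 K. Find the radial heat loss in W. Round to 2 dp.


Q = 2*pi*0.047*49*48.7/ln(0.06/0.049) = 3479.57 W

3479.57 W


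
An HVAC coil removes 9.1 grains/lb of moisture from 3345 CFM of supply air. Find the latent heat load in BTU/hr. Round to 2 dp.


Q = 0.68 * 3345 * 9.1 = 20698.86 BTU/hr

20698.86 BTU/hr


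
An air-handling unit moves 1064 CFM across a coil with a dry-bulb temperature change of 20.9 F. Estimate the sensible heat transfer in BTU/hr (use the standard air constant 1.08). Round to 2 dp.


Q = 1.08 * 1064 * 20.9 = 24016.61 BTU/hr

24016.61 BTU/hr


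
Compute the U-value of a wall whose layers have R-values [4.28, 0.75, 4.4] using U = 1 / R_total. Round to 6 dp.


R_total = 4.28 + 0.75 + 4.4 = 9.43
U = 1/9.43 = 0.106045

0.106045


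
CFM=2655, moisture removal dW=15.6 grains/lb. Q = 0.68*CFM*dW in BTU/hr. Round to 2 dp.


Q = 0.68 * 2655 * 15.6 = 28164.24 BTU/hr

28164.24 BTU/hr


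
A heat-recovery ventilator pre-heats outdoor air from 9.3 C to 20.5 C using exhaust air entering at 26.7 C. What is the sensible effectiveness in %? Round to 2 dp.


eff = (20.5-9.3)/(26.7-9.3)*100 = 64.37 %

64.37 %


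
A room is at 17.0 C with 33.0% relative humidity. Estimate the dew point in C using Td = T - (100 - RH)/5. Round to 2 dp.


Td = 17.0 - (100-33.0)/5 = 3.60 C

3.60 C


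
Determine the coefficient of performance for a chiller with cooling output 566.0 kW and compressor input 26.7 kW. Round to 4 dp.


COP = 566.0 / 26.7 = 21.1985

21.1985


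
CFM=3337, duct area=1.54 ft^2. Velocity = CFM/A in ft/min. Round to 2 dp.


V = 3337 / 1.54 = 2166.88 ft/min

2166.88 ft/min


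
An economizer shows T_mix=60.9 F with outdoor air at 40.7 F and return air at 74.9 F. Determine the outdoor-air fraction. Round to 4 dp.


frac = (60.9 - 74.9) / (40.7 - 74.9) = 0.4094

0.4094


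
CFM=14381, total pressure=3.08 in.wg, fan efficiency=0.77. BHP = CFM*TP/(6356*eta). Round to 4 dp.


BHP = 14381 * 3.08 / (6356 * 0.77) = 9.0503 hp

9.0503 hp


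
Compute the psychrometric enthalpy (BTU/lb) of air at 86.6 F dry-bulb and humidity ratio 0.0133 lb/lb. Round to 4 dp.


h = 0.24*86.6 + 0.0133*(1061+0.444*86.6) = 35.4067 BTU/lb

35.4067 BTU/lb


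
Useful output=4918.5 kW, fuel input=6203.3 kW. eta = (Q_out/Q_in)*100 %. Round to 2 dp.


eta = (4918.5/6203.3)*100 = 79.29 %

79.29 %


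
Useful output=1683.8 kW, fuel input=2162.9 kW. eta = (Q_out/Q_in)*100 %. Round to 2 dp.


eta = (1683.8/2162.9)*100 = 77.85 %

77.85 %


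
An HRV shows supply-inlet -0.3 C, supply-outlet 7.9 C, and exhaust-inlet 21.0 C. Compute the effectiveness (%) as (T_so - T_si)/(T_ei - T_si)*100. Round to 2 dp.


eff = (7.9-(-0.3))/(21.0-(-0.3))*100 = 38.50 %

38.50 %


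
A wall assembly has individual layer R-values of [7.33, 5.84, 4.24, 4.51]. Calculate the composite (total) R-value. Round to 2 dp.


R_total = 7.33 + 5.84 + 4.24 + 4.51 = 21.92

21.92


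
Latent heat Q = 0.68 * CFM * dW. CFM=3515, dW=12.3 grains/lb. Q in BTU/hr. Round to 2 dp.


Q = 0.68 * 3515 * 12.3 = 29399.46 BTU/hr

29399.46 BTU/hr


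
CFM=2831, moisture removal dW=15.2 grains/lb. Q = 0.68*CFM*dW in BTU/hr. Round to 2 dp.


Q = 0.68 * 2831 * 15.2 = 29261.22 BTU/hr

29261.22 BTU/hr


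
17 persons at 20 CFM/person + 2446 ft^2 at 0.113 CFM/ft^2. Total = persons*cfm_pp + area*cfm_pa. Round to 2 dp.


Total = 17*20 + 2446*0.113 = 616.40 CFM

616.40 CFM


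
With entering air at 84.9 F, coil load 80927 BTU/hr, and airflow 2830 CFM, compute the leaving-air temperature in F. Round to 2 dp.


dT = 80927/(1.08*2830) = 26.4779
T_leave = 84.9 - 26.4779 = 58.42 F

58.42 F


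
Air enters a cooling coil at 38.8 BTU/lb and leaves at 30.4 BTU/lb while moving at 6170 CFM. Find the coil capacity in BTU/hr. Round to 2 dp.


Q = 4.5 * 6170 * (38.8 - 30.4) = 233226.00 BTU/hr

233226.00 BTU/hr


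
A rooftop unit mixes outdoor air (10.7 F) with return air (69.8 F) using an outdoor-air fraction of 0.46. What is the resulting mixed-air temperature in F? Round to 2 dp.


T_mix = 0.46*10.7 + 0.54*69.8 = 42.61 F

42.61 F


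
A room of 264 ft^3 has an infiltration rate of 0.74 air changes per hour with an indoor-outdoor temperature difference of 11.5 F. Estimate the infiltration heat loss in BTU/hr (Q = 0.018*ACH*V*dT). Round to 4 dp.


Q = 0.018 * 0.74 * 264 * 11.5 = 40.4395 BTU/hr

40.4395 BTU/hr


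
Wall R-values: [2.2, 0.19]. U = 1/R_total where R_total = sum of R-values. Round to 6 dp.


R_total = 2.2 + 0.19 = 2.39
U = 1/2.39 = 0.418410

0.418410


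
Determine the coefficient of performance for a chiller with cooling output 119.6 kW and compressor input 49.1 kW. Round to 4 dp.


COP = 119.6 / 49.1 = 2.4358

2.4358


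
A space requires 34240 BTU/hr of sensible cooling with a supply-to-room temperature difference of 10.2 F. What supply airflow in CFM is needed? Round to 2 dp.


CFM = 34240 / (1.08 * 10.2) = 3108.21

3108.21 CFM


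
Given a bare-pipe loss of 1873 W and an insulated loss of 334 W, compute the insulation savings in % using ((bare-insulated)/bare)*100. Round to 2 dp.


Savings = ((1873-334)/1873)*100 = 82.17 %

82.17 %


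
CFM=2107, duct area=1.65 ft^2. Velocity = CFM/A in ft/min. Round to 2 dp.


V = 2107 / 1.65 = 1276.97 ft/min

1276.97 ft/min


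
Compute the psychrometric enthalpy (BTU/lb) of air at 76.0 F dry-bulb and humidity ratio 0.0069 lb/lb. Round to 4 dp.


h = 0.24*76.0 + 0.0069*(1061+0.444*76.0) = 25.7937 BTU/lb

25.7937 BTU/lb


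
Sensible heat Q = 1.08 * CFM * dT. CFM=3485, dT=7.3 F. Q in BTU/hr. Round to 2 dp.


Q = 1.08 * 3485 * 7.3 = 27475.74 BTU/hr

27475.74 BTU/hr


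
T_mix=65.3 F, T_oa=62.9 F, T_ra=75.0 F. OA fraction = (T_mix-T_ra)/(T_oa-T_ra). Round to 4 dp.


frac = (65.3 - 75.0) / (62.9 - 75.0) = 0.8017

0.8017


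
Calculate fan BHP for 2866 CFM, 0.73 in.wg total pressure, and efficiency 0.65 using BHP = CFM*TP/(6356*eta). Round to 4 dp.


BHP = 2866 * 0.73 / (6356 * 0.65) = 0.5064 hp

0.5064 hp


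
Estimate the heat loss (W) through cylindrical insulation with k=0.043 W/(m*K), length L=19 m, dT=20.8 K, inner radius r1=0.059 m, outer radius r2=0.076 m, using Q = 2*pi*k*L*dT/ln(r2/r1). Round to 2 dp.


Q = 2*pi*0.043*19*20.8/ln(0.076/0.059) = 421.70 W

421.70 W


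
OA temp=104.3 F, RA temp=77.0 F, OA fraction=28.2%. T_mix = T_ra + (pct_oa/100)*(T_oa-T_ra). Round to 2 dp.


T_mix = 77.0 + (28.2/100)*(104.3-77.0) = 84.70 F

84.70 F


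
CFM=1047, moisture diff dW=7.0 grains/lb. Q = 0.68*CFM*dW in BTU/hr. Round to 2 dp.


Q = 0.68 * 1047 * 7.0 = 4983.72 BTU/hr

4983.72 BTU/hr


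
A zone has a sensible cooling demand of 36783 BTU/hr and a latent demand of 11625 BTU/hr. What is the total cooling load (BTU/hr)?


Qt = 36783 + 11625 = 48408 BTU/hr

48408 BTU/hr


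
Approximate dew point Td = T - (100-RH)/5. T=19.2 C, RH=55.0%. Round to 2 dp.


Td = 19.2 - (100-55.0)/5 = 10.20 C

10.20 C


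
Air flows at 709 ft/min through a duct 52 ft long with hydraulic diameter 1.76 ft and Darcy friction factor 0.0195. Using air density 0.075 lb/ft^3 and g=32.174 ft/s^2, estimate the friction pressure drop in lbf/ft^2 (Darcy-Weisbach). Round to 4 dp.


v_fps = 709/60 = 11.8167 ft/s
dp = 0.0195*(52/1.76)*0.075*11.8167^2/(2*32.174) = 0.0938 lbf/ft^2

0.0938 lbf/ft^2


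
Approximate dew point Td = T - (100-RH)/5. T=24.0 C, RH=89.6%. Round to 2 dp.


Td = 24.0 - (100-89.6)/5 = 21.92 C

21.92 C


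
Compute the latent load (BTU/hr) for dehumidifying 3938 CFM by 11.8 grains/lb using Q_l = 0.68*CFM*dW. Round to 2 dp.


Q = 0.68 * 3938 * 11.8 = 31598.51 BTU/hr

31598.51 BTU/hr


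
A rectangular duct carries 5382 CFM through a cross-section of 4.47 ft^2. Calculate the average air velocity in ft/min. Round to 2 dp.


V = 5382 / 4.47 = 1204.03 ft/min

1204.03 ft/min


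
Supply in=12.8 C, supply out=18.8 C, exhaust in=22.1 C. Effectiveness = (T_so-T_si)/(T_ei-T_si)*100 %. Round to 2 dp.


eff = (18.8-12.8)/(22.1-12.8)*100 = 64.52 %

64.52 %


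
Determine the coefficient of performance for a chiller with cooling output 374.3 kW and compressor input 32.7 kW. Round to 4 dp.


COP = 374.3 / 32.7 = 11.4465

11.4465


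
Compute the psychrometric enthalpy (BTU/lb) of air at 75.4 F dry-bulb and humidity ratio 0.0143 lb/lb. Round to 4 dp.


h = 0.24*75.4 + 0.0143*(1061+0.444*75.4) = 33.7470 BTU/lb

33.7470 BTU/lb


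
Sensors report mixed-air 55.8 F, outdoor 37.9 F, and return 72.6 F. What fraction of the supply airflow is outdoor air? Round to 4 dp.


frac = (55.8 - 72.6) / (37.9 - 72.6) = 0.4841

0.4841


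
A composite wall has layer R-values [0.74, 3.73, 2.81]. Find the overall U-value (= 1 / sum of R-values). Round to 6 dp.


R_total = 0.74 + 3.73 + 2.81 = 7.28
U = 1/7.28 = 0.137363

0.137363


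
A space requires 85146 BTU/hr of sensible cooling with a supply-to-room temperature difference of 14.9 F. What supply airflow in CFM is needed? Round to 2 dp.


CFM = 85146 / (1.08 * 14.9) = 5291.20

5291.20 CFM


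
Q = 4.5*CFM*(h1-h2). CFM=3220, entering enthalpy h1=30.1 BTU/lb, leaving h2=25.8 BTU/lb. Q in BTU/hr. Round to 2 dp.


Q = 4.5 * 3220 * (30.1 - 25.8) = 62307.00 BTU/hr

62307.00 BTU/hr


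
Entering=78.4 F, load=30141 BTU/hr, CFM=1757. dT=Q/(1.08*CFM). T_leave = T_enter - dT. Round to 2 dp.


dT = 30141/(1.08*1757) = 15.8841
T_leave = 78.4 - 15.8841 = 62.52 F

62.52 F


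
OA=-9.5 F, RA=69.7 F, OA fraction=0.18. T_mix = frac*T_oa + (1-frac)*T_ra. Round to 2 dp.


T_mix = 0.18*(-9.5) + 0.82*69.7 = 55.44 F

55.44 F


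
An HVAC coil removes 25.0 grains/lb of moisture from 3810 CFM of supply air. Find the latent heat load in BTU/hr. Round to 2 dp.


Q = 0.68 * 3810 * 25.0 = 64770.00 BTU/hr

64770.00 BTU/hr


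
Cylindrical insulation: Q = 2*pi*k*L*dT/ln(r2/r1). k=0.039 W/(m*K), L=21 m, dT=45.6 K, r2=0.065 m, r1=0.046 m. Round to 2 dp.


Q = 2*pi*0.039*21*45.6/ln(0.065/0.046) = 678.69 W

678.69 W


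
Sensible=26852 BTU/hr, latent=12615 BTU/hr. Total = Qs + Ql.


Qt = 26852 + 12615 = 39467 BTU/hr

39467 BTU/hr


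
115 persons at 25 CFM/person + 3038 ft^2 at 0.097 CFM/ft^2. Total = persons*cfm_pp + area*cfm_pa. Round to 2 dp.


Total = 115*25 + 3038*0.097 = 3169.69 CFM

3169.69 CFM


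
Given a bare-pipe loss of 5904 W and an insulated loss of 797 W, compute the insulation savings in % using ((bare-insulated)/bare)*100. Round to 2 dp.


Savings = ((5904-797)/5904)*100 = 86.50 %

86.50 %


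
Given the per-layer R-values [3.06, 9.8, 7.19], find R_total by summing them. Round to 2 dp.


R_total = 3.06 + 9.8 + 7.19 = 20.05

20.05


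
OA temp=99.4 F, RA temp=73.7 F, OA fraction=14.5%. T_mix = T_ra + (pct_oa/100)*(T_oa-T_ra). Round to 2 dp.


T_mix = 73.7 + (14.5/100)*(99.4-73.7) = 77.43 F

77.43 F


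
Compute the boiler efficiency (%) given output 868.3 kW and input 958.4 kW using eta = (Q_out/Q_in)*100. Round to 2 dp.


eta = (868.3/958.4)*100 = 90.60 %

90.60 %


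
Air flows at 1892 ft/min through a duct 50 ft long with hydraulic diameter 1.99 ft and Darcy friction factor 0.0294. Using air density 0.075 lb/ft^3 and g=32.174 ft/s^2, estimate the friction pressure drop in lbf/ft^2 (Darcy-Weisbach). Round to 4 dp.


v_fps = 1892/60 = 31.5333 ft/s
dp = 0.0294*(50/1.99)*0.075*31.5333^2/(2*32.174) = 0.8561 lbf/ft^2

0.8561 lbf/ft^2


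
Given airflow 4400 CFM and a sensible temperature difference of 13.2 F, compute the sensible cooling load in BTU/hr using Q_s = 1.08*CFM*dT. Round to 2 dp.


Q = 1.08 * 4400 * 13.2 = 62726.40 BTU/hr

62726.40 BTU/hr


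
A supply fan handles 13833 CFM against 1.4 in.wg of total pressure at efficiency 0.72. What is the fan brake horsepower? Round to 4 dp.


BHP = 13833 * 1.4 / (6356 * 0.72) = 4.2318 hp

4.2318 hp


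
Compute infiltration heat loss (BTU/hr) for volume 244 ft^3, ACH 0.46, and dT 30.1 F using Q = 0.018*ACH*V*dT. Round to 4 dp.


Q = 0.018 * 0.46 * 244 * 30.1 = 60.8116 BTU/hr

60.8116 BTU/hr


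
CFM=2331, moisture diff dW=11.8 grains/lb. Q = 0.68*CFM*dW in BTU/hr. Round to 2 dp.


Q = 0.68 * 2331 * 11.8 = 18703.94 BTU/hr

18703.94 BTU/hr


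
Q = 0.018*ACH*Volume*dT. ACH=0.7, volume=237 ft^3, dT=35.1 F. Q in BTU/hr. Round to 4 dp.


Q = 0.018 * 0.7 * 237 * 35.1 = 104.8156 BTU/hr

104.8156 BTU/hr


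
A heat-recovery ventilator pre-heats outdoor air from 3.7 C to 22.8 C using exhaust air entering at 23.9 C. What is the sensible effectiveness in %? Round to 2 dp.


eff = (22.8-3.7)/(23.9-3.7)*100 = 94.55 %

94.55 %


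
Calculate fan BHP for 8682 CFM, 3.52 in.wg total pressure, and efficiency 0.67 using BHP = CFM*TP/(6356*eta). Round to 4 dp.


BHP = 8682 * 3.52 / (6356 * 0.67) = 7.1764 hp

7.1764 hp


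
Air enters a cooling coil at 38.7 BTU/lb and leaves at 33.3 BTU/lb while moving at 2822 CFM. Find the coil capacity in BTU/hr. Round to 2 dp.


Q = 4.5 * 2822 * (38.7 - 33.3) = 68574.60 BTU/hr

68574.60 BTU/hr


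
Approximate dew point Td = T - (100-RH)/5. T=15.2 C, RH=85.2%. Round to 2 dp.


Td = 15.2 - (100-85.2)/5 = 12.24 C

12.24 C


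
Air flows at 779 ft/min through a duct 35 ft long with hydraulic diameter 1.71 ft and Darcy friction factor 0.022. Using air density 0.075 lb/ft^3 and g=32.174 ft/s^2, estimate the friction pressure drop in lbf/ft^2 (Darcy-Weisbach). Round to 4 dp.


v_fps = 779/60 = 12.9833 ft/s
dp = 0.022*(35/1.71)*0.075*12.9833^2/(2*32.174) = 0.0885 lbf/ft^2

0.0885 lbf/ft^2


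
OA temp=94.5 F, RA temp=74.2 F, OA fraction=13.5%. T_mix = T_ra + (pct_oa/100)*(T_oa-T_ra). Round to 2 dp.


T_mix = 74.2 + (13.5/100)*(94.5-74.2) = 76.94 F

76.94 F


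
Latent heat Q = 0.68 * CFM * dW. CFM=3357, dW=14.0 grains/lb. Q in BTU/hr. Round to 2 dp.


Q = 0.68 * 3357 * 14.0 = 31958.64 BTU/hr

31958.64 BTU/hr


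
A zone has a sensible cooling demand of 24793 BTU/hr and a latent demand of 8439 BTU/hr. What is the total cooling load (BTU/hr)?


Qt = 24793 + 8439 = 33232 BTU/hr

33232 BTU/hr


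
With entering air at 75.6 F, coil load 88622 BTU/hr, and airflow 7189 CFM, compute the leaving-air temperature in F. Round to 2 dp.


dT = 88622/(1.08*7189) = 11.4143
T_leave = 75.6 - 11.4143 = 64.19 F

64.19 F


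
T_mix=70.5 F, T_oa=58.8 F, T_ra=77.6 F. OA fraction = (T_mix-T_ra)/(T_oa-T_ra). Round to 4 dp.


frac = (70.5 - 77.6) / (58.8 - 77.6) = 0.3777

0.3777


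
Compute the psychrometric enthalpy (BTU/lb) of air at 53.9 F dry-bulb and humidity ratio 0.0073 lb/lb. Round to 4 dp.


h = 0.24*53.9 + 0.0073*(1061+0.444*53.9) = 20.8560 BTU/lb

20.8560 BTU/lb


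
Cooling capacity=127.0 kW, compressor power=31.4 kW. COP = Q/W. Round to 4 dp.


COP = 127.0 / 31.4 = 4.0446

4.0446


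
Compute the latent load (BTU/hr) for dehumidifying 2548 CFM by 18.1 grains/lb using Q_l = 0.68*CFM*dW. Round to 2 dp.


Q = 0.68 * 2548 * 18.1 = 31360.78 BTU/hr

31360.78 BTU/hr


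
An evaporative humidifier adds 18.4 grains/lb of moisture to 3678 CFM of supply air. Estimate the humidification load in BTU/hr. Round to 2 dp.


Q = 0.68 * 3678 * 18.4 = 46019.14 BTU/hr

46019.14 BTU/hr


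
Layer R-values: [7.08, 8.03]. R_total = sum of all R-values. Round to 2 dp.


R_total = 7.08 + 8.03 = 15.11

15.11


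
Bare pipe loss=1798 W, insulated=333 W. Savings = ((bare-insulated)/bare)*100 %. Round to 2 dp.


Savings = ((1798-333)/1798)*100 = 81.48 %

81.48 %


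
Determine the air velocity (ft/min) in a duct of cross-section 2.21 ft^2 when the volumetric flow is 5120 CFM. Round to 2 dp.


V = 5120 / 2.21 = 2316.74 ft/min

2316.74 ft/min


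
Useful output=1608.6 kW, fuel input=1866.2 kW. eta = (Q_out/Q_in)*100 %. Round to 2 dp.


eta = (1608.6/1866.2)*100 = 86.20 %

86.20 %


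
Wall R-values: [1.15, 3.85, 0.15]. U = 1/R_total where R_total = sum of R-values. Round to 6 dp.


R_total = 1.15 + 3.85 + 0.15 = 5.15
U = 1/5.15 = 0.194175

0.194175


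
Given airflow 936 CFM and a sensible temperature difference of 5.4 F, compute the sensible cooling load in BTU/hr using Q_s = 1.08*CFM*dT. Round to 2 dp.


Q = 1.08 * 936 * 5.4 = 5458.75 BTU/hr

5458.75 BTU/hr


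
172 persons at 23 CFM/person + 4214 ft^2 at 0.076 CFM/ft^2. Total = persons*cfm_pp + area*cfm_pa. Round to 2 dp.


Total = 172*23 + 4214*0.076 = 4276.26 CFM

4276.26 CFM


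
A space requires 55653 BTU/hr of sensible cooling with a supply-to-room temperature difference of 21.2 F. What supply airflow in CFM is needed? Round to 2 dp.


CFM = 55653 / (1.08 * 21.2) = 2430.69

2430.69 CFM


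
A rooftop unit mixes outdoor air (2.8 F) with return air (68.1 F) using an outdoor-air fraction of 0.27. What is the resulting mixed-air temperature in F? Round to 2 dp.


T_mix = 0.27*2.8 + 0.73*68.1 = 50.47 F

50.47 F


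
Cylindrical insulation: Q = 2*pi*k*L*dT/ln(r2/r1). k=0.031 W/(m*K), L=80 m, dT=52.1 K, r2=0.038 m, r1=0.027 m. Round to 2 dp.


Q = 2*pi*0.031*80*52.1/ln(0.038/0.027) = 2375.54 W

2375.54 W


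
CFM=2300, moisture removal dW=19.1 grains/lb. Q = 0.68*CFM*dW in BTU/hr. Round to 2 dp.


Q = 0.68 * 2300 * 19.1 = 29872.40 BTU/hr

29872.40 BTU/hr


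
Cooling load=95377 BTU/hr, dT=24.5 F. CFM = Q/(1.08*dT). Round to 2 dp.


CFM = 95377 / (1.08 * 24.5) = 3604.57

3604.57 CFM


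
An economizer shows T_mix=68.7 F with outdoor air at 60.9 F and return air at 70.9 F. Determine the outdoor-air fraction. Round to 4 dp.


frac = (68.7 - 70.9) / (60.9 - 70.9) = 0.2200

0.2200


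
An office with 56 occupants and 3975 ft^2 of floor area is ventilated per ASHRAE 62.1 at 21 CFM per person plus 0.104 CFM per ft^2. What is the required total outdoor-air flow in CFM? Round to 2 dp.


Total = 56*21 + 3975*0.104 = 1589.40 CFM

1589.40 CFM


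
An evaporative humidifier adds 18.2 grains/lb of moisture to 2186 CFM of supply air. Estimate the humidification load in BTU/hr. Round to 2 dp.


Q = 0.68 * 2186 * 18.2 = 27053.94 BTU/hr

27053.94 BTU/hr


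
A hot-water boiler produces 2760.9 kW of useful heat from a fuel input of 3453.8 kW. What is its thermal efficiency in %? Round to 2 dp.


eta = (2760.9/3453.8)*100 = 79.94 %

79.94 %


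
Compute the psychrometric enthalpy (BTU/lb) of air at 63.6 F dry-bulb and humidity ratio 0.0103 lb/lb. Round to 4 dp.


h = 0.24*63.6 + 0.0103*(1061+0.444*63.6) = 26.4832 BTU/lb

26.4832 BTU/lb


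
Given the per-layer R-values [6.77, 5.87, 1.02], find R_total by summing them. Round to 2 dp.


R_total = 6.77 + 5.87 + 1.02 = 13.66

13.66


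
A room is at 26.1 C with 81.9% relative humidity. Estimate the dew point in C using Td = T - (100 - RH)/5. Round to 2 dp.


Td = 26.1 - (100-81.9)/5 = 22.48 C

22.48 C


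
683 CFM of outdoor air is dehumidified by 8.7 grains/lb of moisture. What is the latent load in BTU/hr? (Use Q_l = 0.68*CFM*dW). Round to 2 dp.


Q = 0.68 * 683 * 8.7 = 4040.63 BTU/hr

4040.63 BTU/hr


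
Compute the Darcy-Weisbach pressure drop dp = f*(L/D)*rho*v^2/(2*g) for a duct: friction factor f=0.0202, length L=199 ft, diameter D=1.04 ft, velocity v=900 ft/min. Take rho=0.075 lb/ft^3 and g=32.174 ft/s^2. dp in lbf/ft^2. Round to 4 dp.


v_fps = 900/60 = 15.0 ft/s
dp = 0.0202*(199/1.04)*0.075*15.0^2/(2*32.174) = 1.0136 lbf/ft^2

1.0136 lbf/ft^2


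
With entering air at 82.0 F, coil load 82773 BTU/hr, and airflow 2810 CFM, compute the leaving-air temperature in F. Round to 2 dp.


dT = 82773/(1.08*2810) = 27.2746
T_leave = 82.0 - 27.2746 = 54.73 F

54.73 F


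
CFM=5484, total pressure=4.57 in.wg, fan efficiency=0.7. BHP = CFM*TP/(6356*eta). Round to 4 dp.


BHP = 5484 * 4.57 / (6356 * 0.7) = 5.6329 hp

5.6329 hp


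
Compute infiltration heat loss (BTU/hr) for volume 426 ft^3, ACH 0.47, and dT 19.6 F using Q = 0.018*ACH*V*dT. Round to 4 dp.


Q = 0.018 * 0.47 * 426 * 19.6 = 70.6376 BTU/hr

70.6376 BTU/hr


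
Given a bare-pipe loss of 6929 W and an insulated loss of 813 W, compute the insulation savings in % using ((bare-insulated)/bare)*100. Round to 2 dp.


Savings = ((6929-813)/6929)*100 = 88.27 %

88.27 %


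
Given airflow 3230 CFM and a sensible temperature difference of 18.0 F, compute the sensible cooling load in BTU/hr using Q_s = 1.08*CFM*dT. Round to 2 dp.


Q = 1.08 * 3230 * 18.0 = 62791.20 BTU/hr

62791.20 BTU/hr


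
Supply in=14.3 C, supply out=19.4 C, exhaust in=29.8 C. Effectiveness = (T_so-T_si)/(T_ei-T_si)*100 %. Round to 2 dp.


eff = (19.4-14.3)/(29.8-14.3)*100 = 32.90 %

32.90 %


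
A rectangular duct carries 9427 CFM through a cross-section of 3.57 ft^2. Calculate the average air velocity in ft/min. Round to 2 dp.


V = 9427 / 3.57 = 2640.62 ft/min

2640.62 ft/min


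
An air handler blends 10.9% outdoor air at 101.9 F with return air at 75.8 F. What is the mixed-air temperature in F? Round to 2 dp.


T_mix = 75.8 + (10.9/100)*(101.9-75.8) = 78.64 F

78.64 F


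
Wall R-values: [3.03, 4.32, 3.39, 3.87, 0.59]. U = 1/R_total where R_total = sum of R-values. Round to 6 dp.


R_total = 3.03 + 4.32 + 3.39 + 3.87 + 0.59 = 15.20
U = 1/15.20 = 0.065789

0.065789


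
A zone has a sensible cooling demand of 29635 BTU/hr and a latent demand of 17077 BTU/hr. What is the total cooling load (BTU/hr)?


Qt = 29635 + 17077 = 46712 BTU/hr

46712 BTU/hr


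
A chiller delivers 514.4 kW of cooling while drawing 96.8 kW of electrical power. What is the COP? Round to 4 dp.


COP = 514.4 / 96.8 = 5.3140

5.3140


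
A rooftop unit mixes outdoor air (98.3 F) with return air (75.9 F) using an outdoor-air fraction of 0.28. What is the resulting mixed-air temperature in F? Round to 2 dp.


T_mix = 0.28*98.3 + 0.72*75.9 = 82.17 F

82.17 F


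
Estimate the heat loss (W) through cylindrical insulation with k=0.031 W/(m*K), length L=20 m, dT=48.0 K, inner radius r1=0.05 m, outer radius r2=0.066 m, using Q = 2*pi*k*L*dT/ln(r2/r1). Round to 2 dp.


Q = 2*pi*0.031*20*48.0/ln(0.066/0.05) = 673.51 W

673.51 W
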